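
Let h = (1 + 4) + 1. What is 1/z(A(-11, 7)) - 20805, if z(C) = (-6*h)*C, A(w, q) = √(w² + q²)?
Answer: -20805 - √170/6120 ≈ -20805.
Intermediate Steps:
h = 6 (h = 5 + 1 = 6)
A(w, q) = √(q² + w²)
z(C) = -36*C (z(C) = (-6*6)*C = -36*C)
1/z(A(-11, 7)) - 20805 = 1/(-36*√(7² + (-11)²)) - 20805 = 1/(-36*√(49 + 121)) - 20805 = 1/(-36*√170) - 20805 = -√170/6120 - 20805 = -20805 - √170/6120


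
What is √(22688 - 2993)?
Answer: √19695 ≈ 140.34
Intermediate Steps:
√(22688 - 2993) = √19695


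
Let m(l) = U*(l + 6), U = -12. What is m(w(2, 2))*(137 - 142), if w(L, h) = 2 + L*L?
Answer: 720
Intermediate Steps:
w(L, h) = 2 + L²
m(l) = -72 - 12*l (m(l) = -12*(l + 6) = -12*(6 + l) = -72 - 12*l)
m(w(2, 2))*(137 - 142) = (-72 - 12*(2 + 2²))*(137 - 142) = (-72 - 12*(2 + 4))*(-5) = (-72 - 12*6)*(-5) = (-72 - 72)*(-5) = -144*(-5) = 720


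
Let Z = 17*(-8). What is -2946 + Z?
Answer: -3082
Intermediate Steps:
Z = -136
-2946 + Z = -2946 - 136 = -3082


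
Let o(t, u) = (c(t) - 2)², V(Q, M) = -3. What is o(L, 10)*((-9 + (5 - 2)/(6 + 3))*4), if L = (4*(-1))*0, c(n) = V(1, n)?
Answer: -2600/3 ≈ -866.67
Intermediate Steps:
c(n) = -3
L = 0 (L = -4*0 = 0)
o(t, u) = 25 (o(t, u) = (-3 - 2)² = (-5)² = 25)
o(L, 10)*((-9 + (5 - 2)/(6 + 3))*4) = 25*((-9 + (5 - 2)/(6 + 3))*4) = 25*((-9 + 3/9)*4) = 25*((-9 + 3*(⅑))*4) = 25*((-9 + ⅓)*4) = 25*(-26/3*4) = 25*(-104/3) = -2600/3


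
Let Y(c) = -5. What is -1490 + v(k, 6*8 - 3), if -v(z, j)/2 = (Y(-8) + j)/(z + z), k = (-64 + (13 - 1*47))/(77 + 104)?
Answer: -69390/49 ≈ -1416.1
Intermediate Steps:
k = -98/181 (k = (-64 + (13 - 47))/181 = (-64 - 34)*(1/181) = -98*1/181 = -98/181 ≈ -0.54144)
v(z, j) = -(-5 + j)/z (v(z, j) = -2*(-5 + j)/(z + z) = -2*(-5 + j)/(2*z) = -2*(-5 + j)*1/(2*z) = -(-5 + j)/z)
-1490 + v(k, 6*8 - 3) = -1490 + (5 - (6*8 - 3))/(-98/181) = -1490 - 181*(5 - (48 - 3))/98 = -1490 - 181*(5 - 1*45)/98 = -1490 - 181*(5 - 45)/98 = -1490 - 181/98*(-40) = -1490 + 3620/49 = -69390/49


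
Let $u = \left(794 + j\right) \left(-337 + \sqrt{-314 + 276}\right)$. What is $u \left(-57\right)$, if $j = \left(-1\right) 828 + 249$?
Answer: $4129935 - 12255 i \sqrt{38} \approx 4.1299 \cdot 10^{6} - 75545.0 i$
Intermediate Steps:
$j = -579$ ($j = -828 + 249 = -579$)
$u = -72455 + 215 i \sqrt{38}$ ($u = \left(794 - 579\right) \left(-337 + \sqrt{-314 + 276}\right) = 215 \left(-337 + \sqrt{-38}\right) = 215 \left(-337 + i \sqrt{38}\right) = -72455 + 215 i \sqrt{38} \approx -72455.0 + 1325.3 i$)
$u \left(-57\right) = \left(-72455 + 215 i \sqrt{38}\right) \left(-57\right) = 4129935 - 12255 i \sqrt{38}$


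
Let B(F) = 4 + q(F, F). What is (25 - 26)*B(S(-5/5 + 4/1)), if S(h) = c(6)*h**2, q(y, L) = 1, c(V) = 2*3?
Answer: -5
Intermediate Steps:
c(V) = 6
S(h) = 6*h**2
B(F) = 5 (B(F) = 4 + 1 = 5)
(25 - 26)*B(S(-5/5 + 4/1)) = (25 - 26)*5 = -1*5 = -5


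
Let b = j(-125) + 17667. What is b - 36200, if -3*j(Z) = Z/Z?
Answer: -55600/3 ≈ -18533.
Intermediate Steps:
j(Z) = -⅓ (j(Z) = -Z/(3*Z) = -⅓*1 = -⅓)
b = 53000/3 (b = -⅓ + 17667 = 53000/3 ≈ 17667.)
b - 36200 = 53000/3 - 36200 = -55600/3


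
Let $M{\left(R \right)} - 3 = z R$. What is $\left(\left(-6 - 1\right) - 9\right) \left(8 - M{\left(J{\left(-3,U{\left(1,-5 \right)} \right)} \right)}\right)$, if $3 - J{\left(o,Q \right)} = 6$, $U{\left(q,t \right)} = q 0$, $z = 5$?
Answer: $-320$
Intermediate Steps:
$U{\left(q,t \right)} = 0$
$J{\left(o,Q \right)} = -3$ ($J{\left(o,Q \right)} = 3 - 6 = -3$)
$M{\left(R \right)} = 3 + 5 R$
$\left(\left(-6 - 1\right) - 9\right) \left(8 - M{\left(J{\left(-3,U{\left(1,-5 \right)} \right)} \right)}\right) = \left(\left(-6 - 1\right) - 9\right) \left(8 - \left(3 + 5 \left(-3\right)\right)\right) = \left(\left(-6 - 1\right) - 9\right) \left(8 - \left(3 - 15\right)\right) = \left(-7 - 9\right) \left(8 - -12\right) = - 16 \left(8 + 12\right) = \left(-16\right) 20 = -320$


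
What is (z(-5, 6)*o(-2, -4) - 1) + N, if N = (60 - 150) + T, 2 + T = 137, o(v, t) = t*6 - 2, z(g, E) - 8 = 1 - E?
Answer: -34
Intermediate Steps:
z(g, E) = 9 - E (z(g, E) = 8 + (1 - E) = 9 - E)
o(v, t) = -2 + 6*t (o(v, t) = 6*t - 2 = -2 + 6*t)
T = 135 (T = -2 + 137 = 135)
N = 45 (N = (60 - 150) + 135 = -90 + 135 = 45)
(z(-5, 6)*o(-2, -4) - 1) + N = ((9 - 1*6)*(-2 + 6*(-4)) - 1) + 45 = ((9 - 6)*(-2 - 24) - 1) + 45 = (3*(-26) - 1) + 45 = (-78 - 1) + 45 = -79 + 45 = -34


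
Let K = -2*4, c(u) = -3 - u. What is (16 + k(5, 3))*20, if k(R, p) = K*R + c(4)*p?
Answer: -900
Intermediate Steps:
K = -8
k(R, p) = -8*R - 7*p (k(R, p) = -8*R + (-3 - 1*4)*p = -8*R + (-3 - 4)*p = -8*R - 7*p)
(16 + k(5, 3))*20 = (16 + (-8*5 - 7*3))*20 = (16 + (-40 - 21))*20 = (16 - 61)*20 = -45*20 = -900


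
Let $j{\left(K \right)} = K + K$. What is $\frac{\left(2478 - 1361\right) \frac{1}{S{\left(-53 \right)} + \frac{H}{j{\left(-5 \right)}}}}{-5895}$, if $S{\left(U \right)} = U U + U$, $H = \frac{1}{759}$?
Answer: $- \frac{565202}{8220789327} \approx -6.8753 \cdot 10^{-5}$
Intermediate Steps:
$H = \frac{1}{759} \approx 0.0013175$
$S{\left(U \right)} = U + U^{2}$ ($S{\left(U \right)} = U^{2} + U = U + U^{2}$)
$j{\left(K \right)} = 2 K$
$\frac{\left(2478 - 1361\right) \frac{1}{S{\left(-53 \right)} + \frac{H}{j{\left(-5 \right)}}}}{-5895} = \frac{\left(2478 - 1361\right) \frac{1}{- 53 \left(1 - 53\right) + \frac{1}{759 \cdot 2 \left(-5\right)}}}{-5895} = \frac{1117}{\left(-53\right) \left(-52\right) + \frac{1}{759 \left(-10\right)}} \left(- \frac{1}{5895}\right) = \frac{1117}{2756 + \frac{1}{759} \left(- \frac{1}{10}\right)} \left(- \frac{1}{5895}\right) = \frac{1117}{2756 - \frac{1}{7590}} \left(- \frac{1}{5895}\right) = \frac{1117}{\frac{20918039}{7590}} \left(- \frac{1}{5895}\right) = 1117 \cdot \frac{7590}{20918039} \left(- \frac{1}{5895}\right) = \frac{8478030}{20918039} \left(- \frac{1}{5895}\right) = - \frac{565202}{8220789327}$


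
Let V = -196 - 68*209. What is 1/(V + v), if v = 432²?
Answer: 1/172216 ≈ 5.8067e-6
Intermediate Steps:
V = -14408 (V = -196 - 14212 = -14408)
v = 186624
1/(V + v) = 1/(-14408 + 186624) = 1/172216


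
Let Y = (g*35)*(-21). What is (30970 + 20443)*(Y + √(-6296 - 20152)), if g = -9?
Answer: 340096995 + 205652*I*√1653 ≈ 3.401e+8 + 8.3612e+6*I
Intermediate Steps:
Y = 6615 (Y = -9*35*(-21) = -315*(-21) = 6615)
(30970 + 20443)*(Y + √(-6296 - 20152)) = (30970 + 20443)*(6615 + √(-6296 - 20152)) = 51413*(6615 + √(-26448)) = 51413*(6615 + 4*I*√1653) = 340096995 + 205652*I*√1653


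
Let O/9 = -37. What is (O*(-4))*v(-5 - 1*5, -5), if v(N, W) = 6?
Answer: 7992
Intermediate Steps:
O = -333 (O = 9*(-37) = -333)
(O*(-4))*v(-5 - 1*5, -5) = -333*(-4)*6 = 1332*6 = 7992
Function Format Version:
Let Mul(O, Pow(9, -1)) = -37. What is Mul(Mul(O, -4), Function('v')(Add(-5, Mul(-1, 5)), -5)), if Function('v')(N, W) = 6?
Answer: 7992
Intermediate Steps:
O = -333 (O = Mul(9, -37) = -333)
Mul(Mul(O, -4), Function('v')(Add(-5, Mul(-1, 5)), -5)) = Mul(Mul(-333, -4), 6) = Mul(1332, 6) = 7992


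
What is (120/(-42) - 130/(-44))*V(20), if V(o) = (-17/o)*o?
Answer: -255/154 ≈ -1.6558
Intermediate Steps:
V(o) = -17
(120/(-42) - 130/(-44))*V(20) = (120/(-42) - 130/(-44))*(-17) = (120*(-1/42) - 130*(-1/44))*(-17) = (-20/7 + 65/22)*(-17) = (15/154)*(-17) = -255/154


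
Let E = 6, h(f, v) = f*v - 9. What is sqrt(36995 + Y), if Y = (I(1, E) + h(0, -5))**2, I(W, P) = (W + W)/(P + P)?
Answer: sqrt(1334629)/6 ≈ 192.54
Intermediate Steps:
h(f, v) = -9 + f*v
I(W, P) = W/P (I(W, P) = (2*W)/((2*P)) = (2*W)*(1/(2*P)) = W/P)
Y = 2809/36 (Y = (1/6 + (-9 + 0*(-5)))**2 = (1*(1/6) + (-9 + 0))**2 = (1/6 - 9)**2 = (-53/6)**2 = 2809/36 ≈ 78.028)
sqrt(36995 + Y) = sqrt(36995 + 2809/36) = sqrt(1334629/36) = sqrt(1334629)/6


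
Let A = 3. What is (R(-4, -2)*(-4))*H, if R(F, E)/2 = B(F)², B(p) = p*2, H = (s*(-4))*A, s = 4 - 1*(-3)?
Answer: 43008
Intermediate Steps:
s = 7 (s = 4 + 3 = 7)
H = -84 (H = (7*(-4))*3 = -28*3 = -84)
B(p) = 2*p
R(F, E) = 8*F² (R(F, E) = 2*(2*F)² = 2*(4*F²) = 8*F²)
(R(-4, -2)*(-4))*H = ((8*(-4)²)*(-4))*(-84) = ((8*16)*(-4))*(-84) = (128*(-4))*(-84) = -512*(-84) = 43008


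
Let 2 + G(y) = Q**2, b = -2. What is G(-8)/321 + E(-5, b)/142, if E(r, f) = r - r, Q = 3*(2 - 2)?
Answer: -2/321 ≈ -0.0062305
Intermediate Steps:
Q = 0 (Q = 3*0 = 0)
G(y) = -2 (G(y) = -2 + 0**2 = -2 + 0 = -2)
E(r, f) = 0
G(-8)/321 + E(-5, b)/142 = -2/321 + 0/142 = -2*1/321 + 0*(1/142) = -2/321 + 0 = -2/321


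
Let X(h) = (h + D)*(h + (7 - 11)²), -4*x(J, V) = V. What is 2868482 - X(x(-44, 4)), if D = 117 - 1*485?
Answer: 2874017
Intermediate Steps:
x(J, V) = -V/4
D = -368 (D = 117 - 485 = -368)
X(h) = (-368 + h)*(16 + h) (X(h) = (h - 368)*(h + (7 - 11)²) = (-368 + h)*(h + (-4)²) = (-368 + h)*(h + 16) = (-368 + h)*(16 + h))
2868482 - X(x(-44, 4)) = 2868482 - (-5888 + (-¼*4)² - (-88)*4) = 2868482 - (-5888 + (-1)² - 352*(-1)) = 2868482 - (-5888 + 1 + 352) = 2868482 - 1*(-5535) = 2868482 + 5535 = 2874017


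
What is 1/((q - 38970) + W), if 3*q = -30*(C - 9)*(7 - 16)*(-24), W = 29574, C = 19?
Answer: -1/30996 ≈ -3.2262e-5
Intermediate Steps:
q = -21600 (q = (-30*(19 - 9)*(7 - 16)*(-24))/3 = (-300*(-9)*(-24))/3 = (-30*(-90)*(-24))/3 = (2700*(-24))/3 = (⅓)*(-64800) = -21600)
1/((q - 38970) + W) = 1/((-21600 - 38970) + 29574) = 1/(-60570 + 29574) = 1/(-30996) = -1/30996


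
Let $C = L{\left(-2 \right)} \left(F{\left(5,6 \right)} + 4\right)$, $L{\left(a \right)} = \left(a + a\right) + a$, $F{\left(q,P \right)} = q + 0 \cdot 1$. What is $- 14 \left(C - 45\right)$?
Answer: $1386$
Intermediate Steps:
$F{\left(q,P \right)} = q$ ($F{\left(q,P \right)} = q + 0 = q$)
$L{\left(a \right)} = 3 a$ ($L{\left(a \right)} = 2 a + a = 3 a$)
$C = -54$ ($C = 3 \left(-2\right) \left(5 + 4\right) = \left(-6\right) 9 = -54$)
$- 14 \left(C - 45\right) = - 14 \left(-54 - 45\right) = \left(-14\right) \left(-99\right) = 1386$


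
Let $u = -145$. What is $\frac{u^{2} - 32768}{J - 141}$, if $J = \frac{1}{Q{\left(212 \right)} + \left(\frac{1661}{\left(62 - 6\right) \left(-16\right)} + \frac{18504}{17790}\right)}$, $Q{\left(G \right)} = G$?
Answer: $\frac{6588364105697}{79104840499} \approx 83.286$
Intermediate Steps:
$J = \frac{2656640}{561046079}$ ($J = \frac{1}{212 + \left(\frac{1661}{\left(62 - 6\right) \left(-16\right)} + \frac{18504}{17790}\right)} = \frac{1}{212 + \left(\frac{1661}{56 \left(-16\right)} + 18504 \cdot \frac{1}{17790}\right)} = \frac{1}{212 + \left(\frac{1661}{-896} + \frac{3084}{2965}\right)} = \frac{1}{212 + \left(1661 \left(- \frac{1}{896}\right) + \frac{3084}{2965}\right)} = \frac{1}{212 + \left(- \frac{1661}{896} + \frac{3084}{2965}\right)} = \frac{1}{212 - \frac{2161601}{2656640}} = \frac{1}{\frac{561046079}{2656640}} = \frac{2656640}{561046079} \approx 0.0047352$)
$\frac{u^{2} - 32768}{J - 141} = \frac{\left(-145\right)^{2} - 32768}{\frac{2656640}{561046079} - 141} = \frac{21025 - 32768}{- \frac{79104840499}{561046079}} = \left(-11743\right) \left(- \frac{561046079}{79104840499}\right) = \frac{6588364105697}{79104840499}$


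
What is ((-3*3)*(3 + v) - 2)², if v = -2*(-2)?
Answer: 4225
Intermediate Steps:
v = 4
((-3*3)*(3 + v) - 2)² = ((-3*3)*(3 + 4) - 2)² = (-9*7 - 2)² = (-63 - 2)² = (-65)² = 4225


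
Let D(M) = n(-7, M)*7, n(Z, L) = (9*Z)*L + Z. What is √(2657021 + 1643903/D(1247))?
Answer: √4100396962085958/39284 ≈ 1630.0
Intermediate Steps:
n(Z, L) = Z + 9*L*Z (n(Z, L) = 9*L*Z + Z = Z + 9*L*Z)
D(M) = -49 - 441*M (D(M) = -7*(1 + 9*M)*7 = (-7 - 63*M)*7 = -49 - 441*M)
√(2657021 + 1643903/D(1247)) = √(2657021 + 1643903/(-49 - 441*1247)) = √(2657021 + 1643903/(-49 - 549927)) = √(2657021 + 1643903/(-549976)) = √(2657021 + 1643903*(-1/549976)) = √(2657021 - 1643903/549976) = √(1461296137593/549976) = √4100396962085958/39284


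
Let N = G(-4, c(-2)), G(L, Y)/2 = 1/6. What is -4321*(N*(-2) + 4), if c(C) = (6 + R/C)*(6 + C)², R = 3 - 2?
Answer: -43210/3 ≈ -14403.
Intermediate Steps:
R = 1
c(C) = (6 + C)²*(6 + 1/C) (c(C) = (6 + 1/C)*(6 + C)² = (6 + C)²*(6 + 1/C))
G(L, Y) = ⅓ (G(L, Y) = 2*(1/6) = 2*(1*(⅙)) = 2*(⅙) = ⅓)
N = ⅓ ≈ 0.33333
-4321*(N*(-2) + 4) = -4321*((⅓)*(-2) + 4) = -4321*(-⅔ + 4) = -4321*10/3 = -43210/3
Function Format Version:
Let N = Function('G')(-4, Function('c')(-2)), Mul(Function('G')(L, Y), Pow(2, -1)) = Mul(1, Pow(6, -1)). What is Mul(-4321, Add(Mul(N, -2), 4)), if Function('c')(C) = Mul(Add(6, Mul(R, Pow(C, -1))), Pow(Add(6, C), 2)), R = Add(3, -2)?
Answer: Rational(-43210, 3) ≈ -14403.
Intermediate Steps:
R = 1
Function('c')(C) = Mul(Pow(Add(6, C), 2), Add(6, Pow(C, -1))) (Function('c')(C) = Mul(Add(6, Mul(1, Pow(C, -1))), Pow(Add(6, C), 2)) = Mul(Add(6, Pow(C, -1)), Pow(Add(6, C), 2)) = Mul(Pow(Add(6, C), 2), Add(6, Pow(C, -1))))
Function('G')(L, Y) = Rational(1, 3) (Function('G')(L, Y) = Mul(2, Mul(1, Pow(6, -1))) = Mul(2, Mul(1, Rational(1, 6))) = Mul(2, Rational(1, 6)) = Rational(1, 3))
N = Rational(1, 3) ≈ 0.33333
Mul(-4321, Add(Mul(N, -2), 4)) = Mul(-4321, Add(Mul(Rational(1, 3), -2), 4)) = Mul(-4321, Add(Rational(-2, 3), 4)) = Mul(-4321, Rational(10, 3)) = Rational(-43210, 3)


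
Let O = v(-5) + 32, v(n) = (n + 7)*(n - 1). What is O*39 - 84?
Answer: 696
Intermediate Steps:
v(n) = (-1 + n)*(7 + n) (v(n) = (7 + n)*(-1 + n) = (-1 + n)*(7 + n))
O = 20 (O = (-7 + (-5)² + 6*(-5)) + 32 = (-7 + 25 - 30) + 32 = -12 + 32 = 20)
O*39 - 84 = 20*39 - 84 = 780 - 84 = 696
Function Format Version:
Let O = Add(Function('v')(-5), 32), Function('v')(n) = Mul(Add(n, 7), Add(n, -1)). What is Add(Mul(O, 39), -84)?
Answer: 696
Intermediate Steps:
Function('v')(n) = Mul(Add(-1, n), Add(7, n)) (Function('v')(n) = Mul(Add(7, n), Add(-1, n)) = Mul(Add(-1, n), Add(7, n)))
O = 20 (O = Add(Add(-7, Pow(-5, 2), Mul(6, -5)), 32) = Add(Add(-7, 25, -30), 32) = Add(-12, 32) = 20)
Add(Mul(O, 39), -84) = Add(Mul(20, 39), -84) = Add(780, -84) = 696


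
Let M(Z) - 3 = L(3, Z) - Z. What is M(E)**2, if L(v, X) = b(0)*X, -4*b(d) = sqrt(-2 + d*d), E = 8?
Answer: 17 + 20*I*sqrt(2) ≈ 17.0 + 28.284*I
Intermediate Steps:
b(d) = -sqrt(-2 + d**2)/4 (b(d) = -sqrt(-2 + d*d)/4 = -sqrt(-2 + d**2)/4)
L(v, X) = -I*X*sqrt(2)/4 (L(v, X) = (-sqrt(-2 + 0**2)/4)*X = (-sqrt(-2 + 0)/4)*X = (-I*sqrt(2)/4)*X = -I*X*sqrt(2)/4)
M(Z) = 3 - Z - I*Z*sqrt(2)/4 (M(Z) = 3 + (-I*Z*sqrt(2)/4 - Z) = 3 + (-Z - I*Z*sqrt(2)/4) = 3 - Z - I*Z*sqrt(2)/4)
M(E)**2 = (3 - 1*8 - 1/4*I*8*sqrt(2))**2 = (3 - 8 - 2*I*sqrt(2))**2 = (-5 - 2*I*sqrt(2))**2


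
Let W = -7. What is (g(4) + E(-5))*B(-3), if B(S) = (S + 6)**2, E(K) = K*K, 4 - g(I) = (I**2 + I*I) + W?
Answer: 36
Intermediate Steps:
g(I) = 11 - 2*I**2 (g(I) = 4 - ((I**2 + I*I) - 7) = 4 - ((I**2 + I**2) - 7) = 4 - (2*I**2 - 7) = 4 - (-7 + 2*I**2) = 4 + (7 - 2*I**2) = 11 - 2*I**2)
E(K) = K**2
B(S) = (6 + S)**2
(g(4) + E(-5))*B(-3) = ((11 - 2*4**2) + (-5)**2)*(6 - 3)**2 = ((11 - 2*16) + 25)*3**2 = ((11 - 32) + 25)*9 = (-21 + 25)*9 = 4*9 = 36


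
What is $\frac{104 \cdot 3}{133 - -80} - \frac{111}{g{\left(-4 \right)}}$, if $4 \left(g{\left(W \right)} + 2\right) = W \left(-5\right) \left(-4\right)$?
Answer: $\frac{10169}{1562} \approx 6.5102$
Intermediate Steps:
$g{\left(W \right)} = -2 + 5 W$ ($g{\left(W \right)} = -2 + \frac{W \left(-5\right) \left(-4\right)}{4} = -2 + \frac{- 5 W \left(-4\right)}{4} = -2 + \frac{20 W}{4} = -2 + 5 W$)
$\frac{104 \cdot 3}{133 - -80} - \frac{111}{g{\left(-4 \right)}} = \frac{104 \cdot 3}{133 - -80} - \frac{111}{-2 + 5 \left(-4\right)} = \frac{312}{133 + 80} - \frac{111}{-2 - 20} = \frac{312}{213} - \frac{111}{-22} = 312 \cdot \frac{1}{213} - - \frac{111}{22} = \frac{104}{71} + \frac{111}{22} = \frac{10169}{1562}$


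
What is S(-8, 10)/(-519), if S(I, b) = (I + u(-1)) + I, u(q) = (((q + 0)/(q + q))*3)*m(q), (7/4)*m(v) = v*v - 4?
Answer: 130/3633 ≈ 0.035783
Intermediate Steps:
m(v) = -16/7 + 4*v²/7 (m(v) = 4*(v*v - 4)/7 = 4*(v² - 4)/7 = 4*(-4 + v²)/7 = -16/7 + 4*v²/7)
u(q) = -24/7 + 6*q²/7 (u(q) = (((q + 0)/(q + q))*3)*(-16/7 + 4*q²/7) = ((q/((2*q)))*3)*(-16/7 + 4*q²/7) = ((q*(1/(2*q)))*3)*(-16/7 + 4*q²/7) = ((½)*3)*(-16/7 + 4*q²/7) = 3*(-16/7 + 4*q²/7)/2 = -24/7 + 6*q²/7)
S(I, b) = -18/7 + 2*I (S(I, b) = (I + (-24/7 + (6/7)*(-1)²)) + I = (I + (-24/7 + (6/7)*1)) + I = (I + (-24/7 + 6/7)) + I = (I - 18/7) + I = (-18/7 + I) + I = -18/7 + 2*I)
S(-8, 10)/(-519) = (-18/7 + 2*(-8))/(-519) = (-18/7 - 16)*(-1/519) = -130/7*(-1/519) = 130/3633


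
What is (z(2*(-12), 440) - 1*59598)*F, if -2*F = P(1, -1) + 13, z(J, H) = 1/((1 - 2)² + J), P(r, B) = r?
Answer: 9595285/23 ≈ 4.1719e+5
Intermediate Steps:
z(J, H) = 1/(1 + J) (z(J, H) = 1/((-1)² + J) = 1/(1 + J))
F = -7 (F = -(1 + 13)/2 = -½*14 = -7)
(z(2*(-12), 440) - 1*59598)*F = (1/(1 + 2*(-12)) - 1*59598)*(-7) = (1/(1 - 24) - 59598)*(-7) = (1/(-23) - 59598)*(-7) = (-1/23 - 59598)*(-7) = -1370755/23*(-7) = 9595285/23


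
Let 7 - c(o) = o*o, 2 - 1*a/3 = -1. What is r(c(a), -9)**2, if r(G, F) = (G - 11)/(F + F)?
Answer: 7225/324 ≈ 22.299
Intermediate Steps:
a = 9 (a = 6 - 3*(-1) = 6 + 3 = 9)
c(o) = 7 - o**2 (c(o) = 7 - o*o = 7 - o**2)
r(G, F) = (-11 + G)/(2*F) (r(G, F) = (-11 + G)/((2*F)) = (-11 + G)*(1/(2*F)) = (-11 + G)/(2*F))
r(c(a), -9)**2 = ((1/2)*(-11 + (7 - 1*9**2))/(-9))**2 = ((1/2)*(-1/9)*(-11 + (7 - 1*81)))**2 = ((1/2)*(-1/9)*(-11 + (7 - 81)))**2 = ((1/2)*(-1/9)*(-11 - 74))**2 = ((1/2)*(-1/9)*(-85))**2 = (85/18)**2 = 7225/324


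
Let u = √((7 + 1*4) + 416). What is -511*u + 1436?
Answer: 1436 - 511*√427 ≈ -9123.3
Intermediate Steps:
u = √427 (u = √((7 + 4) + 416) = √(11 + 416) = √427 ≈ 20.664)
-511*u + 1436 = -511*√427 + 1436 = 1436 - 511*√427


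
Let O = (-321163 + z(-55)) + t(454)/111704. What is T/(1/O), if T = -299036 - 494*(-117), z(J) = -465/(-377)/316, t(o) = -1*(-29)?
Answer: 128877882090942501261/1663440116 ≈ 7.7477e+10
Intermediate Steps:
t(o) = 29
z(J) = 465/119132 (z(J) = -465*(-1/377)*(1/316) = (465/377)*(1/316) = 465/119132)
T = -241238 (T = -299036 + 57798 = -241238)
O = -1068470822100519/3326880232 (O = (-321163 + 465/119132) + 29/111704 = -38260790051/119132 + 29*(1/111704) = -38260790051/119132 + 29/111704 = -1068470822100519/3326880232 ≈ -3.2116e+5)
T/(1/O) = -241238/(1/(-1068470822100519/3326880232)) = -241238/(-3326880232/1068470822100519) = -241238*(-1068470822100519/3326880232) = 128877882090942501261/1663440116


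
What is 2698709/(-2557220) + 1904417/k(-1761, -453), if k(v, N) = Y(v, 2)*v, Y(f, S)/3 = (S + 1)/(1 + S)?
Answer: -4884270520387/13509793260 ≈ -361.54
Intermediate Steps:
Y(f, S) = 3 (Y(f, S) = 3*((S + 1)/(1 + S)) = 3*((1 + S)/(1 + S)) = 3*1 = 3)
k(v, N) = 3*v
2698709/(-2557220) + 1904417/k(-1761, -453) = 2698709/(-2557220) + 1904417/((3*(-1761))) = 2698709*(-1/2557220) + 1904417/(-5283) = -2698709/2557220 + 1904417*(-1/5283) = -2698709/2557220 - 1904417/5283 = -4884270520387/13509793260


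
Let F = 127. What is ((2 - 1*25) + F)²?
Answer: 10816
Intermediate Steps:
((2 - 1*25) + F)² = ((2 - 1*25) + 127)² = ((2 - 25) + 127)² = (-23 + 127)² = 104² = 10816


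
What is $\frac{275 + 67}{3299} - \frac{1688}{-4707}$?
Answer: $\frac{7178506}{15528393} \approx 0.46228$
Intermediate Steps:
$\frac{275 + 67}{3299} - \frac{1688}{-4707} = 342 \cdot \frac{1}{3299} - - \frac{1688}{4707} = \frac{342}{3299} + \frac{1688}{4707} = \frac{7178506}{15528393}$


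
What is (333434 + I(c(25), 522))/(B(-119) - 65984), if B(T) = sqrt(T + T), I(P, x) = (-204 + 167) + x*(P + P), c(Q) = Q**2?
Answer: -32526713824/2176944247 - 985897*I*sqrt(238)/4353888494 ≈ -14.941 - 0.0034934*I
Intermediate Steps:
I(P, x) = -37 + 2*P*x (I(P, x) = -37 + x*(2*P) = -37 + 2*P*x)
B(T) = sqrt(2)*sqrt(T) (B(T) = sqrt(2*T) = sqrt(2)*sqrt(T))
(333434 + I(c(25), 522))/(B(-119) - 65984) = (333434 + (-37 + 2*25**2*522))/(sqrt(2)*sqrt(-119) - 65984) = (333434 + (-37 + 2*625*522))/(sqrt(2)*(I*sqrt(119)) - 65984) = (333434 + (-37 + 652500))/(I*sqrt(238) - 65984) = (333434 + 652463)/(-65984 + I*sqrt(238)) = 985897/(-65984 + I*sqrt(238))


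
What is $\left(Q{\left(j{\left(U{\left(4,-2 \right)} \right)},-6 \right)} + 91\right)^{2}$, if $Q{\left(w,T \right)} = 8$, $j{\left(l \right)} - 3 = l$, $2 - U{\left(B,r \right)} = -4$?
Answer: $9801$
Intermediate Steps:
$U{\left(B,r \right)} = 6$ ($U{\left(B,r \right)} = 2 - -4 = 2 + 4 = 6$)
$j{\left(l \right)} = 3 + l$
$\left(Q{\left(j{\left(U{\left(4,-2 \right)} \right)},-6 \right)} + 91\right)^{2} = \left(8 + 91\right)^{2} = 99^{2} = 9801$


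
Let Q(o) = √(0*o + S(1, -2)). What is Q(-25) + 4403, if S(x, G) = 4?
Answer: 4405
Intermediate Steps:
Q(o) = 2 (Q(o) = √(0*o + 4) = √(0 + 4) = √4 = 2)
Q(-25) + 4403 = 2 + 4403 = 4405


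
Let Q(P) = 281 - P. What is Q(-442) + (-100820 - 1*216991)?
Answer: -317088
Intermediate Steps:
Q(-442) + (-100820 - 1*216991) = (281 - 1*(-442)) + (-100820 - 1*216991) = (281 + 442) + (-100820 - 216991) = 723 - 317811 = -317088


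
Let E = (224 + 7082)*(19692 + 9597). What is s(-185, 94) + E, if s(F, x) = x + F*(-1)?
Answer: 213985713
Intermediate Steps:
s(F, x) = x - F
E = 213985434 (E = 7306*29289 = 213985434)
s(-185, 94) + E = (94 - 1*(-185)) + 213985434 = (94 + 185) + 213985434 = 279 + 213985434 = 213985713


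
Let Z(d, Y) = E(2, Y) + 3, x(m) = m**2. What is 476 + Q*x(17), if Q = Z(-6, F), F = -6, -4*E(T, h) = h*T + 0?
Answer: 2210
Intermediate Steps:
E(T, h) = -T*h/4 (E(T, h) = -(h*T + 0)/4 = -(T*h + 0)/4 = -T*h/4)
Z(d, Y) = 3 - Y/2 (Z(d, Y) = -1/4*2*Y + 3 = -Y/2 + 3 = 3 - Y/2)
Q = 6 (Q = 3 - 1/2*(-6) = 3 + 3 = 6)
476 + Q*x(17) = 476 + 6*17**2 = 476 + 6*289 = 476 + 1734 = 2210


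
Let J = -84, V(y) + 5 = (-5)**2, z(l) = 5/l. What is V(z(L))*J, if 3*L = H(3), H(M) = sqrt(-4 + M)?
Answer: -1680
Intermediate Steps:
L = I/3 (L = sqrt(-4 + 3)/3 = sqrt(-1)/3 = I/3 ≈ 0.33333*I)
V(y) = 20 (V(y) = -5 + (-5)**2 = -5 + 25 = 20)
V(z(L))*J = 20*(-84) = -1680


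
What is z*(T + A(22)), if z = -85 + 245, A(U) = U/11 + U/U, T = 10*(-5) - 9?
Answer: -8960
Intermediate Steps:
T = -59 (T = -50 - 9 = -59)
A(U) = 1 + U/11 (A(U) = U*(1/11) + 1 = U/11 + 1 = 1 + U/11)
z = 160
z*(T + A(22)) = 160*(-59 + (1 + (1/11)*22)) = 160*(-59 + (1 + 2)) = 160*(-59 + 3) = 160*(-56) = -8960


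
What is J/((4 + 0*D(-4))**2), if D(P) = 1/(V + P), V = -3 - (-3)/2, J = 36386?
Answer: 18193/8 ≈ 2274.1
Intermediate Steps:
V = -3/2 (V = -3 - (-3)/2 = -3 - 1*(-3/2) = -3 + 3/2 = -3/2 ≈ -1.5000)
D(P) = 1/(-3/2 + P)
J/((4 + 0*D(-4))**2) = 36386/((4 + 0*(2/(-3 + 2*(-4))))**2) = 36386/((4 + 0*(2/(-3 - 8)))**2) = 36386/((4 + 0*(2/(-11)))**2) = 36386/((4 + 0*(2*(-1/11)))**2) = 36386/((4 + 0*(-2/11))**2) = 36386/((4 + 0)**2) = 36386/(4**2) = 36386/16 = 36386*(1/16) = 18193/8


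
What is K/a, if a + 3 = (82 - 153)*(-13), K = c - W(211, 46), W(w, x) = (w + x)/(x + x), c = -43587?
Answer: -4010261/84640 ≈ -47.380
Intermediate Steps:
W(w, x) = (w + x)/(2*x) (W(w, x) = (w + x)/((2*x)) = (w + x)*(1/(2*x)) = (w + x)/(2*x))
K = -4010261/92 (K = -43587 - (211 + 46)/(2*46) = -43587 - 257/(2*46) = -43587 - 1*257/92 = -43587 - 257/92 = -4010261/92 ≈ -43590.)
a = 920 (a = -3 + (82 - 153)*(-13) = -3 - 71*(-13) = -3 + 923 = 920)
K/a = -4010261/92/920 = -4010261/92*1/920 = -4010261/84640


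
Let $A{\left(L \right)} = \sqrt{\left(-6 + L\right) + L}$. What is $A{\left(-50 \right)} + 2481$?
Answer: $2481 + i \sqrt{106} \approx 2481.0 + 10.296 i$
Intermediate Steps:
$A{\left(L \right)} = \sqrt{-6 + 2 L}$
$A{\left(-50 \right)} + 2481 = \sqrt{-6 + 2 \left(-50\right)} + 2481 = \sqrt{-6 - 100} + 2481 = \sqrt{-106} + 2481 = i \sqrt{106} + 2481 = 2481 + i \sqrt{106}$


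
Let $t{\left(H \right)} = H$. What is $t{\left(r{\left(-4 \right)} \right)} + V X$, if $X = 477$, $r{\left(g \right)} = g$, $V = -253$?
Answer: $-120685$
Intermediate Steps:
$t{\left(r{\left(-4 \right)} \right)} + V X = -4 - 120681 = -120685$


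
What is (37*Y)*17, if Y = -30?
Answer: -18870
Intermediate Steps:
(37*Y)*17 = (37*(-30))*17 = -1110*17 = -18870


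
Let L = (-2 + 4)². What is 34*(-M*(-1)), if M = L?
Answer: 136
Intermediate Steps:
L = 4 (L = 2² = 4)
M = 4
34*(-M*(-1)) = 34*(-1*4*(-1)) = 34*(-4*(-1)) = 34*4 = 136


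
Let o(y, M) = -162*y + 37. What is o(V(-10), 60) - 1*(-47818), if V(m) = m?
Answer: 49475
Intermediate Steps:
o(y, M) = 37 - 162*y
o(V(-10), 60) - 1*(-47818) = (37 - 162*(-10)) - 1*(-47818) = (37 + 1620) + 47818 = 1657 + 47818 = 49475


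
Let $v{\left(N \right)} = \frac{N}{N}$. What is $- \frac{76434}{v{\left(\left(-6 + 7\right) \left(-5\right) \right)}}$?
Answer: $-76434$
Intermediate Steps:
$v{\left(N \right)} = 1$
$- \frac{76434}{v{\left(\left(-6 + 7\right) \left(-5\right) \right)}} = - \frac{76434}{1} = \left(-76434\right) 1 = -76434$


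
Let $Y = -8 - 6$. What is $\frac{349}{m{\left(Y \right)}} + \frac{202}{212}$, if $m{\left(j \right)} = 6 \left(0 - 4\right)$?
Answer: $- \frac{17285}{1272} \approx -13.589$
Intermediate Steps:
$Y = -14$ ($Y = -8 - 6 = -14$)
$m{\left(j \right)} = -24$ ($m{\left(j \right)} = 6 \left(-4\right) = -24$)
$\frac{349}{m{\left(Y \right)}} + \frac{202}{212} = \frac{349}{-24} + \frac{202}{212} = 349 \left(- \frac{1}{24}\right) + 202 \cdot \frac{1}{212} = - \frac{349}{24} + \frac{101}{106} = - \frac{17285}{1272}$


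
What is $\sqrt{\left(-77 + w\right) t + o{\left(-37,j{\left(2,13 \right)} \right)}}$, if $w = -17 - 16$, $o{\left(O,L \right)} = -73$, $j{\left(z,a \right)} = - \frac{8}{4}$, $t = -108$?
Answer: $\sqrt{11807} \approx 108.66$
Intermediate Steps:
$j{\left(z,a \right)} = -2$ ($j{\left(z,a \right)} = \left(-8\right) \frac{1}{4} = -2$)
$w = -33$ ($w = -17 - 16 = -33$)
$\sqrt{\left(-77 + w\right) t + o{\left(-37,j{\left(2,13 \right)} \right)}} = \sqrt{\left(-77 - 33\right) \left(-108\right) - 73} = \sqrt{\left(-110\right) \left(-108\right) - 73} = \sqrt{11880 - 73} = \sqrt{11807}$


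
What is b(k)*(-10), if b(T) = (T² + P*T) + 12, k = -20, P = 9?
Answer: -2320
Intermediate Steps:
b(T) = 12 + T² + 9*T (b(T) = (T² + 9*T) + 12 = 12 + T² + 9*T)
b(k)*(-10) = (12 + (-20)² + 9*(-20))*(-10) = (12 + 400 - 180)*(-10) = 232*(-10) = -2320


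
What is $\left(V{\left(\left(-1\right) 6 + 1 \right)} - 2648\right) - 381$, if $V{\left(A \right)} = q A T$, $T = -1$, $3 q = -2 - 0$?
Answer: $- \frac{9097}{3} \approx -3032.3$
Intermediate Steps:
$q = - \frac{2}{3}$ ($q = \frac{-2 - 0}{3} = \frac{-2 + 0}{3} = \frac{1}{3} \left(-2\right) = - \frac{2}{3} \approx -0.66667$)
$V{\left(A \right)} = \frac{2 A}{3}$ ($V{\left(A \right)} = - \frac{2 A}{3} \left(-1\right) = \frac{2 A}{3}$)
$\left(V{\left(\left(-1\right) 6 + 1 \right)} - 2648\right) - 381 = \left(\frac{2 \left(\left(-1\right) 6 + 1\right)}{3} - 2648\right) - 381 = \left(\frac{2 \left(-6 + 1\right)}{3} - 2648\right) - 381 = \left(\frac{2}{3} \left(-5\right) - 2648\right) - 381 = \left(- \frac{10}{3} - 2648\right) - 381 = - \frac{7954}{3} - 381 = - \frac{9097}{3}$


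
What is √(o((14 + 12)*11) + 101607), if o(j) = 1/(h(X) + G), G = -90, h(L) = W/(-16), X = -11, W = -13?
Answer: √206905257871/1427 ≈ 318.76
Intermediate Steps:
h(L) = 13/16 (h(L) = -13/(-16) = -13*(-1/16) = 13/16)
o(j) = -16/1427 (o(j) = 1/(13/16 - 90) = 1/(-1427/16) = -16/1427)
√(o((14 + 12)*11) + 101607) = √(-16/1427 + 101607) = √(144993173/1427) = √206905257871/1427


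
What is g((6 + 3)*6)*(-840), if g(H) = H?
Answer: -45360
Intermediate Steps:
g((6 + 3)*6)*(-840) = ((6 + 3)*6)*(-840) = (9*6)*(-840) = 54*(-840) = -45360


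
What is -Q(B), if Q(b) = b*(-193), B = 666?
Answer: 128538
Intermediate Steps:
Q(b) = -193*b
-Q(B) = -(-193)*666 = -1*(-128538) = 128538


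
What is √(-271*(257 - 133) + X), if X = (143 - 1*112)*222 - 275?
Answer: I*√26997 ≈ 164.31*I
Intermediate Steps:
X = 6607 (X = (143 - 112)*222 - 275 = 31*222 - 275 = 6882 - 275 = 6607)
√(-271*(257 - 133) + X) = √(-271*(257 - 133) + 6607) = √(-271*124 + 6607) = √(-33604 + 6607) = √(-26997) = I*√26997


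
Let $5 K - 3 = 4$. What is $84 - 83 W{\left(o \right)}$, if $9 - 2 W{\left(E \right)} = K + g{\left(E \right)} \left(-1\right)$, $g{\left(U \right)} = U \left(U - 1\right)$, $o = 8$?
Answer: $- \frac{12777}{5} \approx -2555.4$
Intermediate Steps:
$K = \frac{7}{5}$ ($K = \frac{3}{5} + \frac{1}{5} \cdot 4 = \frac{3}{5} + \frac{4}{5} = \frac{7}{5} \approx 1.4$)
$g{\left(U \right)} = U \left(-1 + U\right)$
$W{\left(E \right)} = \frac{19}{5} + \frac{E \left(-1 + E\right)}{2}$ ($W{\left(E \right)} = \frac{9}{2} - \frac{\frac{7}{5} + E \left(-1 + E\right) \left(-1\right)}{2} = \frac{9}{2} - \frac{\frac{7}{5} - E \left(-1 + E\right)}{2} = \frac{9}{2} + \left(- \frac{7}{10} + \frac{E \left(-1 + E\right)}{2}\right) = \frac{19}{5} + \frac{E \left(-1 + E\right)}{2}$)
$84 - 83 W{\left(o \right)} = 84 - 83 \left(\frac{19}{5} + \frac{1}{2} \cdot 8 \left(-1 + 8\right)\right) = 84 - 83 \left(\frac{19}{5} + \frac{1}{2} \cdot 8 \cdot 7\right) = 84 - 83 \left(\frac{19}{5} + 28\right) = 84 - \frac{13197}{5} = - \frac{12777}{5}$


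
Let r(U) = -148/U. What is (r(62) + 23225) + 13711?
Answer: 1144942/31 ≈ 36934.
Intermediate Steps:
(r(62) + 23225) + 13711 = (-148/62 + 23225) + 13711 = (-148*1/62 + 23225) + 13711 = (-74/31 + 23225) + 13711 = 719901/31 + 13711 = 1144942/31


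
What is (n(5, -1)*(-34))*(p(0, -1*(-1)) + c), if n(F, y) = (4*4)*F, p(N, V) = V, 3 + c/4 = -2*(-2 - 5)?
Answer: -122400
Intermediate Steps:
c = 44 (c = -12 + 4*(-2*(-2 - 5)) = -12 + 4*(-2*(-7)) = -12 + 4*14 = -12 + 56 = 44)
n(F, y) = 16*F
(n(5, -1)*(-34))*(p(0, -1*(-1)) + c) = ((16*5)*(-34))*(-1*(-1) + 44) = (80*(-34))*(1 + 44) = -2720*45 = -122400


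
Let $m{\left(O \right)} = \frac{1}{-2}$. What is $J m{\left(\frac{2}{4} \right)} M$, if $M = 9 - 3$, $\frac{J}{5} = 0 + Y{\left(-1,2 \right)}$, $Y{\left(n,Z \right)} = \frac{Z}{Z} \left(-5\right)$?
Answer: $75$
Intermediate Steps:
$Y{\left(n,Z \right)} = -5$ ($Y{\left(n,Z \right)} = 1 \left(-5\right) = -5$)
$m{\left(O \right)} = - \frac{1}{2}$
$J = -25$ ($J = 5 \left(0 - 5\right) = 5 \left(-5\right) = -25$)
$M = 6$ ($M = 9 - 3 = 6$)
$J m{\left(\frac{2}{4} \right)} M = \left(-25\right) \left(- \frac{1}{2}\right) 6 = \frac{25}{2} \cdot 6 = 75$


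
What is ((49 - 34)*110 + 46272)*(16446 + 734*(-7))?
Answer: 541901976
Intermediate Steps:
((49 - 34)*110 + 46272)*(16446 + 734*(-7)) = (15*110 + 46272)*(16446 - 5138) = (1650 + 46272)*11308 = 47922*11308 = 541901976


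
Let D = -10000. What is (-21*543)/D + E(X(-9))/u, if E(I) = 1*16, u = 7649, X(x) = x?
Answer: 87381547/76490000 ≈ 1.1424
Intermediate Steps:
E(I) = 16
(-21*543)/D + E(X(-9))/u = -21*543/(-10000) + 16/7649 = -11403*(-1/10000) + 16*(1/7649) = 11403/10000 + 16/7649 = 87381547/76490000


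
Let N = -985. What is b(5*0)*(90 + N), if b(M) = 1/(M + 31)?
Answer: -895/31 ≈ -28.871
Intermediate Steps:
b(M) = 1/(31 + M)
b(5*0)*(90 + N) = (90 - 985)/(31 + 5*0) = -895/(31 + 0) = -895/31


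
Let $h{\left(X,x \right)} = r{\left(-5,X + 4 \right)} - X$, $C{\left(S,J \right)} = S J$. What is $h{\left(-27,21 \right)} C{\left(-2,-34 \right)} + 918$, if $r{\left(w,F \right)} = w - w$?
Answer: $2754$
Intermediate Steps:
$r{\left(w,F \right)} = 0$
$C{\left(S,J \right)} = J S$
$h{\left(X,x \right)} = - X$ ($h{\left(X,x \right)} = 0 - X = - X$)
$h{\left(-27,21 \right)} C{\left(-2,-34 \right)} + 918 = \left(-1\right) \left(-27\right) \left(\left(-34\right) \left(-2\right)\right) + 918 = 27 \cdot 68 + 918 = 1836 + 918 = 2754$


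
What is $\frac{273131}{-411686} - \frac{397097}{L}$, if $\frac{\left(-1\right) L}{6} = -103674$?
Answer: $- \frac{166689387653}{128043403092} \approx -1.3018$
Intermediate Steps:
$L = 622044$ ($L = \left(-6\right) \left(-103674\right) = 622044$)
$\frac{273131}{-411686} - \frac{397097}{L} = \frac{273131}{-411686} - \frac{397097}{622044} = 273131 \left(- \frac{1}{411686}\right) - \frac{397097}{622044} = - \frac{273131}{411686} - \frac{397097}{622044} = - \frac{166689387653}{128043403092}$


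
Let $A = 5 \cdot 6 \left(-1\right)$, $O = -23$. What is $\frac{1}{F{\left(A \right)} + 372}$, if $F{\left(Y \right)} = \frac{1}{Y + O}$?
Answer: $\frac{53}{19715} \approx 0.0026883$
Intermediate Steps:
$A = -30$ ($A = 30 \left(-1\right) = -30$)
$F{\left(Y \right)} = \frac{1}{-23 + Y}$ ($F{\left(Y \right)} = \frac{1}{Y - 23} = \frac{1}{-23 + Y}$)
$\frac{1}{F{\left(A \right)} + 372} = \frac{1}{\frac{1}{-23 - 30} + 372} = \frac{1}{\frac{1}{-53} + 372} = \frac{1}{- \frac{1}{53} + 372} = \frac{1}{\frac{19715}{53}} = \frac{53}{19715}$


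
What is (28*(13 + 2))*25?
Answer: 10500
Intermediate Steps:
(28*(13 + 2))*25 = (28*15)*25 = 420*25 = 10500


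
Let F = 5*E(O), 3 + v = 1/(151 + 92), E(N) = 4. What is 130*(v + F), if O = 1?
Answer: 537160/243 ≈ 2210.5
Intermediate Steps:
v = -728/243 (v = -3 + 1/(151 + 92) = -3 + 1/243 = -728/243 ≈ -2.9959)
F = 20 (F = 5*4 = 20)
130*(v + F) = 130*(-728/243 + 20) = 130*(4132/243) = 537160/243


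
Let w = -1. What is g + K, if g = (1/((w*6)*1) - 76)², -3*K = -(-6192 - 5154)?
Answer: 72697/36 ≈ 2019.4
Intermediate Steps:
K = -3782 (K = -(-1)*(-6192 - 5154)/3 = -(-1)*(-11346)/3 = -⅓*11346 = -3782)
g = 208849/36 (g = (1/(-1*6*1) - 76)² = (1/(-6*1) - 76)² = (1/(-6) - 76)² = (-⅙ - 76)² = (-457/6)² = 208849/36 ≈ 5801.4)
g + K = 208849/36 - 3782 = 72697/36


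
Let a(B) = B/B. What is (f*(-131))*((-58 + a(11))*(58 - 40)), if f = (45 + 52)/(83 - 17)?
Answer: 2172897/11 ≈ 1.9754e+5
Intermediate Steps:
f = 97/66 ≈ 1.4697
a(B) = 1
(f*(-131))*((-58 + a(11))*(58 - 40)) = ((97/66)*(-131))*((-58 + 1)*(58 - 40)) = -(-241433)*18/22 = -12707/66*(-1026) = 2172897/11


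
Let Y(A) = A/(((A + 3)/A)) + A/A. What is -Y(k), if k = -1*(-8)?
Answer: -75/11 ≈ -6.8182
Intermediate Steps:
k = 8
Y(A) = 1 + A²/(3 + A) (Y(A) = A/(((3 + A)/A)) + 1 = A*(A/(3 + A)) + 1 = A²/(3 + A) + 1 = 1 + A²/(3 + A))
-Y(k) = -(3 + 8 + 8²)/(3 + 8) = -(3 + 8 + 64)/11 = -75/11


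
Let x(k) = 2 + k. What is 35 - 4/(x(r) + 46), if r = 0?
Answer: 419/12 ≈ 34.917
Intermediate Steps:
35 - 4/(x(r) + 46) = 35 - 4/((2 + 0) + 46) = 35 - 4/(2 + 46) = 35 - 4/48 = 35 - 4*1/48 = 35 - 1/12 = 419/12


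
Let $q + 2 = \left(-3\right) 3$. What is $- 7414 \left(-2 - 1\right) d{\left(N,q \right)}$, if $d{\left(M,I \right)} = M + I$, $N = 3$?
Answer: $-177936$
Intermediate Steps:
$q = -11$ ($q = -2 - 9 = -11$)
$d{\left(M,I \right)} = I + M$
$- 7414 \left(-2 - 1\right) d{\left(N,q \right)} = - 7414 \left(-2 - 1\right) \left(-11 + 3\right) = - 7414 \left(\left(-3\right) \left(-8\right)\right) = \left(-7414\right) 24 = -177936$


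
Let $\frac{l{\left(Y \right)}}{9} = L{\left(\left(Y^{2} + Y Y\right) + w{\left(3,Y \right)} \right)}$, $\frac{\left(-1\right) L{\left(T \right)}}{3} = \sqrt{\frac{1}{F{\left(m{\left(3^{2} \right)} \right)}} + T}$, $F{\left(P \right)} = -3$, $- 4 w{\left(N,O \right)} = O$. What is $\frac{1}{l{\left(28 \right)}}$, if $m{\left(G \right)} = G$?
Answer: $- \frac{\sqrt{14046}}{126414} \approx -0.00093752$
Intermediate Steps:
$w{\left(N,O \right)} = - \frac{O}{4}$
$L{\left(T \right)} = - 3 \sqrt{- \frac{1}{3} + T}$ ($L{\left(T \right)} = - 3 \sqrt{\frac{1}{-3} + T} = - 3 \sqrt{- \frac{1}{3} + T}$)
$l{\left(Y \right)} = - 9 \sqrt{-3 + 18 Y^{2} - \frac{9 Y}{4}}$ ($l{\left(Y \right)} = 9 \left(- \sqrt{-3 + 9 \left(\left(Y^{2} + Y Y\right) - \frac{Y}{4}\right)}\right) = 9 \left(- \sqrt{-3 + 9 \left(\left(Y^{2} + Y^{2}\right) - \frac{Y}{4}\right)}\right) = 9 \left(- \sqrt{-3 + 9 \left(2 Y^{2} - \frac{Y}{4}\right)}\right) = 9 \left(- \sqrt{-3 + \left(18 Y^{2} - \frac{9 Y}{4}\right)}\right) = 9 \left(- \sqrt{-3 + 18 Y^{2} - \frac{9 Y}{4}}\right) = - 9 \sqrt{-3 + 18 Y^{2} - \frac{9 Y}{4}}$)
$\frac{1}{l{\left(28 \right)}} = \frac{1}{\left(- \frac{9}{2}\right) \sqrt{-12 - 252 + 72 \cdot 28^{2}}} = \frac{1}{\left(- \frac{9}{2}\right) \sqrt{-12 - 252 + 72 \cdot 784}} = \frac{1}{\left(- \frac{9}{2}\right) \sqrt{-12 - 252 + 56448}} = \frac{1}{\left(- \frac{9}{2}\right) \sqrt{56184}} = \frac{1}{\left(- \frac{9}{2}\right) 2 \sqrt{14046}} = \frac{1}{\left(-9\right) \sqrt{14046}} = - \frac{\sqrt{14046}}{126414}$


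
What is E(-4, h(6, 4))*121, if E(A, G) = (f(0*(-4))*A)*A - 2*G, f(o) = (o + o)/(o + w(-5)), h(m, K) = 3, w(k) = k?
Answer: -726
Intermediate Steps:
f(o) = 2*o/(-5 + o) (f(o) = (o + o)/(o - 5) = (2*o)/(-5 + o) = 2*o/(-5 + o))
E(A, G) = -2*G (E(A, G) = ((2*(0*(-4))/(-5 + 0*(-4)))*A)*A - 2*G = ((2*0/(-5 + 0))*A)*A - 2*G = ((2*0/(-5))*A)*A - 2*G = ((2*0*(-⅕))*A)*A - 2*G = (0*A)*A - 2*G = 0*A - 2*G = 0 - 2*G = -2*G)
E(-4, h(6, 4))*121 = -2*3*121 = -6*121 = -726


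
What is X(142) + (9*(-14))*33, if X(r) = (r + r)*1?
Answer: -3874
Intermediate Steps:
X(r) = 2*r (X(r) = (2*r)*1 = 2*r)
X(142) + (9*(-14))*33 = 2*142 + (9*(-14))*33 = 284 - 126*33 = 284 - 4158 = -3874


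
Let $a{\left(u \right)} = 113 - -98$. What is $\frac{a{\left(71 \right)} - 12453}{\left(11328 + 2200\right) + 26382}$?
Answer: $- \frac{6121}{19955} \approx -0.30674$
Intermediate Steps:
$a{\left(u \right)} = 211$ ($a{\left(u \right)} = 113 + 98 = 211$)
$\frac{a{\left(71 \right)} - 12453}{\left(11328 + 2200\right) + 26382} = \frac{211 - 12453}{\left(11328 + 2200\right) + 26382} = - \frac{12242}{13528 + 26382} = - \frac{12242}{39910} = \left(-12242\right) \frac{1}{39910} = - \frac{6121}{19955}$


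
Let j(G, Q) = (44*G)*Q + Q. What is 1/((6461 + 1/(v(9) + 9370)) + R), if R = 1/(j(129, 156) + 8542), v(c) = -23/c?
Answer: 75383441278/487052422228851 ≈ 0.00015477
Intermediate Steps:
j(G, Q) = Q + 44*G*Q (j(G, Q) = 44*G*Q + Q = Q + 44*G*Q)
R = 1/894154 (R = 1/(156*(1 + 44*129) + 8542) = 1/(156*(1 + 5676) + 8542) = 1/(156*5677 + 8542) = 1/(885612 + 8542) = 1/894154 ≈ 1.1184e-6)
1/((6461 + 1/(v(9) + 9370)) + R) = 1/((6461 + 1/(-23/9 + 9370)) + 1/894154) = 1/((6461 + 1/(84307/9)) + 1/894154) = 1/((6461 + 9/84307) + 1/894154) = 1/(544707536/84307 + 1/894154) = 1/(487052422228851/75383441278) = 75383441278/487052422228851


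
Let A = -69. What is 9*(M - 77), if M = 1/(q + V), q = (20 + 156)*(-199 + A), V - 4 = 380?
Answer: -32421321/46784 ≈ -693.00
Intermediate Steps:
V = 384 (V = 4 + 380 = 384)
q = -47168 (q = (20 + 156)*(-199 - 69) = 176*(-268) = -47168)
M = -1/46784 (M = 1/(-47168 + 384) = 1/(-46784) = -1/46784 ≈ -2.1375e-5)
9*(M - 77) = 9*(-1/46784 - 77) = 9*(-3602369/46784) = -32421321/46784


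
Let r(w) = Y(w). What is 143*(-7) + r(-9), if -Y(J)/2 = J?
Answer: -983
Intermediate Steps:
Y(J) = -2*J
r(w) = -2*w
143*(-7) + r(-9) = 143*(-7) - 2*(-9) = -1001 + 18 = -983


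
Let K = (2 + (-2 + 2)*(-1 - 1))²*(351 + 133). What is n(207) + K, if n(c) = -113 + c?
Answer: 2030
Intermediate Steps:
K = 1936 (K = (2 + 0*(-2))²*484 = (2 + 0)²*484 = 2²*484 = 4*484 = 1936)
n(207) + K = (-113 + 207) + 1936 = 94 + 1936 = 2030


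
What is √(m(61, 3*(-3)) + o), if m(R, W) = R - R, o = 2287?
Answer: √2287 ≈ 47.823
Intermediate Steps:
m(R, W) = 0
√(m(61, 3*(-3)) + o) = √(0 + 2287) = √2287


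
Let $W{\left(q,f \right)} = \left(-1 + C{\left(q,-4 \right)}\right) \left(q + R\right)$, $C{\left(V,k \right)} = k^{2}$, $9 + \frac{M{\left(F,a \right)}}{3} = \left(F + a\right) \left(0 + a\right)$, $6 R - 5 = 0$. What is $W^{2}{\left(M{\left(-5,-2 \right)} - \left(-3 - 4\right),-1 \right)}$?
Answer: $\frac{469225}{4} \approx 1.1731 \cdot 10^{5}$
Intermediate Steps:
$R = \frac{5}{6}$ ($R = \frac{5}{6} + \frac{1}{6} \cdot 0 = \frac{5}{6} + 0 = \frac{5}{6} \approx 0.83333$)
$M{\left(F,a \right)} = -27 + 3 a \left(F + a\right)$ ($M{\left(F,a \right)} = -27 + 3 \left(F + a\right) \left(0 + a\right) = -27 + 3 \left(F + a\right) a = -27 + 3 a \left(F + a\right)$)
$W{\left(q,f \right)} = \frac{25}{2} + 15 q$ ($W{\left(q,f \right)} = \left(-1 + \left(-4\right)^{2}\right) \left(q + \frac{5}{6}\right) = \left(-1 + 16\right) \left(\frac{5}{6} + q\right) = 15 \left(\frac{5}{6} + q\right) = \frac{25}{2} + 15 q$)
$W^{2}{\left(M{\left(-5,-2 \right)} - \left(-3 - 4\right),-1 \right)} = \left(\frac{25}{2} + 15 \left(\left(-27 + 3 \left(-2\right)^{2} + 3 \left(-5\right) \left(-2\right)\right) - \left(-3 - 4\right)\right)\right)^{2} = \left(\frac{25}{2} + 15 \left(\left(-27 + 3 \cdot 4 + 30\right) - \left(-3 - 4\right)\right)\right)^{2} = \left(\frac{25}{2} + 15 \left(\left(-27 + 12 + 30\right) - -7\right)\right)^{2} = \left(\frac{25}{2} + 15 \left(15 + 7\right)\right)^{2} = \left(\frac{25}{2} + 15 \cdot 22\right)^{2} = \left(\frac{25}{2} + 330\right)^{2} = \left(\frac{685}{2}\right)^{2} = \frac{469225}{4}$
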